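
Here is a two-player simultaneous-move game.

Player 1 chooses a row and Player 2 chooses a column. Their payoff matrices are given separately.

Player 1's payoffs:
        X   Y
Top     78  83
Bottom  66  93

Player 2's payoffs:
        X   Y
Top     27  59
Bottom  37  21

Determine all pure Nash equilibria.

There is no pure-strategy Nash equilibrium.

(Top, X): Player 2 can switch to Y (27 → 59). Not NE.
(Top, Y): Player 1 can switch to Bottom (83 → 93). Not NE.
(Bottom, X): Player 1 can switch to Top (66 → 78). Not NE.
(Bottom, Y): Player 2 can switch to X (21 → 37). Not NE.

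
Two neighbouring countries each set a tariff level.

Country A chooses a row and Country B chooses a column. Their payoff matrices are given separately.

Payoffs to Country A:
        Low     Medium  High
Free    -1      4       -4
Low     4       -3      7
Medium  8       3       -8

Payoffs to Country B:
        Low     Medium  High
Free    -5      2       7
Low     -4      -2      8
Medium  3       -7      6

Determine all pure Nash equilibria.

Country A against Low: payoffs -1, 4, 8 → best response Medium.
Country A against Medium: payoffs 4, -3, 3 → best response Free.
Country A against High: payoffs -4, 7, -8 → best response Low.
Country B against Free: payoffs -5, 2, 7 → best response High.
Country B against Low: payoffs -4, -2, 8 → best response High.
Country B against Medium: payoffs 3, -7, 6 → best response High.
Mutual best responses: (Low, High).

(Low, High)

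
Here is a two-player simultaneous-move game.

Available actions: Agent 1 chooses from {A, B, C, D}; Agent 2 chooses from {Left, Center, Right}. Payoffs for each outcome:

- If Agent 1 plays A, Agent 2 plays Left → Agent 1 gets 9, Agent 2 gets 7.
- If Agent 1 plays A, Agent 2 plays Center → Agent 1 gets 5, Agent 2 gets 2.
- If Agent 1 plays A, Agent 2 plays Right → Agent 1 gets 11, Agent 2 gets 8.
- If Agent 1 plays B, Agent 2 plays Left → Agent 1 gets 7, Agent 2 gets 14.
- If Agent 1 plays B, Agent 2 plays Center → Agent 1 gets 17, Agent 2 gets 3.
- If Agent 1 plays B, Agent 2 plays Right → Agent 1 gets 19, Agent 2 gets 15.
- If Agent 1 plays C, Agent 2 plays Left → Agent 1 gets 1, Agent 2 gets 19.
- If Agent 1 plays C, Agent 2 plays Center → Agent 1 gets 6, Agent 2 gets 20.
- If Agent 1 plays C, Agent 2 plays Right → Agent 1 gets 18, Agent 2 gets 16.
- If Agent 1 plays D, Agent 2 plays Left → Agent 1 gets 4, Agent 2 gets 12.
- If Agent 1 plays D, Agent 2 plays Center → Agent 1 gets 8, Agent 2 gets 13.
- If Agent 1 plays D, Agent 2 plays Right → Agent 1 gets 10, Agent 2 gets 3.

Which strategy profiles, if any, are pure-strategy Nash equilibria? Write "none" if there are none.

The unique pure-strategy Nash equilibrium is (B, Right).

Agent 1 against Left: payoffs 9, 7, 1, 4 → best response A.
Agent 1 against Center: payoffs 5, 17, 6, 8 → best response B.
Agent 1 against Right: payoffs 11, 19, 18, 10 → best response B.
Agent 2 against A: payoffs 7, 2, 8 → best response Right.
Agent 2 against B: payoffs 14, 3, 15 → best response Right.
Agent 2 against C: payoffs 19, 20, 16 → best response Center.
Agent 2 against D: payoffs 12, 13, 3 → best response Center.
Mutual best responses: (B, Right).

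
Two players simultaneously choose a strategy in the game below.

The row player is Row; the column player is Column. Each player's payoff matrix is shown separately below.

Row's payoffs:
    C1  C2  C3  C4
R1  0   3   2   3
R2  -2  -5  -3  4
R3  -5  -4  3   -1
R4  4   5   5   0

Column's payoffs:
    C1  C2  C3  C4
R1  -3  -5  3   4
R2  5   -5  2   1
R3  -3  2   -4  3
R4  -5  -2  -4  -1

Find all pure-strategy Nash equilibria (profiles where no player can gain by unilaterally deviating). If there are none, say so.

No pure-strategy Nash equilibrium.

Row against C1: payoffs 0, -2, -5, 4 → best response R4.
Row against C2: payoffs 3, -5, -4, 5 → best response R4.
Row against C3: payoffs 2, -3, 3, 5 → best response R4.
Row against C4: payoffs 3, 4, -1, 0 → best response R2.
Column against R1: payoffs -3, -5, 3, 4 → best response C4.
Column against R2: payoffs 5, -5, 2, 1 → best response C1.
Column against R3: payoffs -3, 2, -4, 3 → best response C4.
Column against R4: payoffs -5, -2, -4, -1 → best response C4.
No profile is a mutual best response for all players.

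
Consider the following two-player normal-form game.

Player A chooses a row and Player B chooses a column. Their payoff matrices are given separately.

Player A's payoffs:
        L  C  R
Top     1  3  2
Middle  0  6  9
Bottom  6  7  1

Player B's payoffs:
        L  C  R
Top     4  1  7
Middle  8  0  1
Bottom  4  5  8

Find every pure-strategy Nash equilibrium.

No pure-strategy Nash equilibrium.

Player A against L: payoffs 1, 0, 6 → best response Bottom.
Player A against C: payoffs 3, 6, 7 → best response Bottom.
Player A against R: payoffs 2, 9, 1 → best response Middle.
Player B against Top: payoffs 4, 1, 7 → best response R.
Player B against Middle: payoffs 8, 0, 1 → best response L.
Player B against Bottom: payoffs 4, 5, 8 → best response R.
No profile is a mutual best response for all players.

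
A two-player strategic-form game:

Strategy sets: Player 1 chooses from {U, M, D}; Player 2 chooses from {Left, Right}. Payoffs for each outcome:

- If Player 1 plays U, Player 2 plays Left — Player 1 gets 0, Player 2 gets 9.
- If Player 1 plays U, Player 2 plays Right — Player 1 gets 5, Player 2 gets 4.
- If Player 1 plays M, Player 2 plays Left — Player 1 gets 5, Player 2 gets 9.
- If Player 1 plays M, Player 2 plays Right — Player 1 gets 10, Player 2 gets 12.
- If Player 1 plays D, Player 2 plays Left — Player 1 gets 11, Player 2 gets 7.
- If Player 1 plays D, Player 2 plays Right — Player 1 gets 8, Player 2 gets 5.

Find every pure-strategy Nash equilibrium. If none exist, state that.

The pure Nash equilibria are (M, Right), (D, Left).

Player 1 against Left: payoffs 0, 5, 11 → best response D.
Player 1 against Right: payoffs 5, 10, 8 → best response M.
Player 2 against U: payoffs 9, 4 → best response Left.
Player 2 against M: payoffs 9, 12 → best response Right.
Player 2 against D: payoffs 7, 5 → best response Left.
Mutual best responses: (M, Right); (D, Left).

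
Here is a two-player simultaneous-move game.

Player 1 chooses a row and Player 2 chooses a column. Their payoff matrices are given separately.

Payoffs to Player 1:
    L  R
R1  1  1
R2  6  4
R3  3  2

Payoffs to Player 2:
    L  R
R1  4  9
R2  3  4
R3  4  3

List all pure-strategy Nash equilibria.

Player 1 against L: payoffs 1, 6, 3 → best response R2.
Player 1 against R: payoffs 1, 4, 2 → best response R2.
Player 2 against R1: payoffs 4, 9 → best response R.
Player 2 against R2: payoffs 3, 4 → best response R.
Player 2 against R3: payoffs 4, 3 → best response L.
Mutual best responses: (R2, R).

Pure NE: (R2, R)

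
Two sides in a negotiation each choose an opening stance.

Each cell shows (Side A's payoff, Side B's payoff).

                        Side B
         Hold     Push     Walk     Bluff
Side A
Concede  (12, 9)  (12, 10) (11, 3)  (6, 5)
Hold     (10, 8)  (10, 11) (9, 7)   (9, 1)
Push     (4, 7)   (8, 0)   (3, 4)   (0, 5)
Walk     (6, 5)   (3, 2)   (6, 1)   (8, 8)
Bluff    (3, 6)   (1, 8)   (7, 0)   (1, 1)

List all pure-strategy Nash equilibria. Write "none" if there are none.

(Concede, Hold): Side B can switch to Push (9 → 10). Not NE.
(Concede, Push): Side A gets 12, best alternative 10; Side B gets 10, best alternative 9. No profitable deviation — NE.
(Concede, Walk): Side B can switch to Hold (3 → 9). Not NE.
(Concede, Bluff): Side A can switch to Hold (6 → 9). Not NE.
(Hold, Hold): Side A can switch to Concede (10 → 12). Not NE.
(Hold, Push): Side A can switch to Concede (10 → 12). Not NE.
(Hold, Walk): Side A can switch to Concede (9 → 11). Not NE.
(Hold, Bluff): Side B can switch to Hold (1 → 8). Not NE.
(Push, Hold): Side A can switch to Concede (4 → 12). Not NE.
(Push, Push): Side A can switch to Concede (8 → 12). Not NE.
(Push, Walk): Side A can switch to Concede (3 → 11). Not NE.
(The remaining 9 profiles each have a profitable deviation by the same check.)

(Concede, Push)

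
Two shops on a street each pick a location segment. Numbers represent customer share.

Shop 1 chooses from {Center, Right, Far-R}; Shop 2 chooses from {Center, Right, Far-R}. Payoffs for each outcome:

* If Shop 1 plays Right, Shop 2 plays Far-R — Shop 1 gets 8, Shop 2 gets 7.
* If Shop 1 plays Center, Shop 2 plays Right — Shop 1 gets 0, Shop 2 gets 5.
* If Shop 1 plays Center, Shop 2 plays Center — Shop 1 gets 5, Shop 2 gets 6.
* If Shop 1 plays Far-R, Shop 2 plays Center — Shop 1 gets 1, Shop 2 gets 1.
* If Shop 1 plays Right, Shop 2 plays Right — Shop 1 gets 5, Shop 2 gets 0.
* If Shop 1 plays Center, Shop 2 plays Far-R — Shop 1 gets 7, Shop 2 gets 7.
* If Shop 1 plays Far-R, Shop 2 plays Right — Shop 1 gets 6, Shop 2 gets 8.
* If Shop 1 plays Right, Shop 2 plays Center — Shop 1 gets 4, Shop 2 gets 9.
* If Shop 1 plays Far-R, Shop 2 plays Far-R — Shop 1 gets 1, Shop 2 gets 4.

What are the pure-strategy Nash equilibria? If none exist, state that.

(Far-R, Right)

For each strategy profile, look for a profitable unilateral deviation.
(Center, Center): Shop 2 can switch to Far-R (6 → 7). Not NE.
(Center, Right): Shop 1 can switch to Right (0 → 5). Not NE.
(Center, Far-R): Shop 1 can switch to Right (7 → 8). Not NE.
(Right, Center): Shop 1 can switch to Center (4 → 5). Not NE.
(Right, Right): Shop 1 can switch to Far-R (5 → 6). Not NE.
(Right, Far-R): Shop 2 can switch to Center (7 → 9). Not NE.
(Far-R, Center): Shop 1 can switch to Center (1 → 5). Not NE.
(Far-R, Right): Shop 1 gets 6, best alternative 5; Shop 2 gets 8, best alternative 4. No profitable deviation — NE.
(Far-R, Far-R): Shop 1 can switch to Center (1 → 7). Not NE.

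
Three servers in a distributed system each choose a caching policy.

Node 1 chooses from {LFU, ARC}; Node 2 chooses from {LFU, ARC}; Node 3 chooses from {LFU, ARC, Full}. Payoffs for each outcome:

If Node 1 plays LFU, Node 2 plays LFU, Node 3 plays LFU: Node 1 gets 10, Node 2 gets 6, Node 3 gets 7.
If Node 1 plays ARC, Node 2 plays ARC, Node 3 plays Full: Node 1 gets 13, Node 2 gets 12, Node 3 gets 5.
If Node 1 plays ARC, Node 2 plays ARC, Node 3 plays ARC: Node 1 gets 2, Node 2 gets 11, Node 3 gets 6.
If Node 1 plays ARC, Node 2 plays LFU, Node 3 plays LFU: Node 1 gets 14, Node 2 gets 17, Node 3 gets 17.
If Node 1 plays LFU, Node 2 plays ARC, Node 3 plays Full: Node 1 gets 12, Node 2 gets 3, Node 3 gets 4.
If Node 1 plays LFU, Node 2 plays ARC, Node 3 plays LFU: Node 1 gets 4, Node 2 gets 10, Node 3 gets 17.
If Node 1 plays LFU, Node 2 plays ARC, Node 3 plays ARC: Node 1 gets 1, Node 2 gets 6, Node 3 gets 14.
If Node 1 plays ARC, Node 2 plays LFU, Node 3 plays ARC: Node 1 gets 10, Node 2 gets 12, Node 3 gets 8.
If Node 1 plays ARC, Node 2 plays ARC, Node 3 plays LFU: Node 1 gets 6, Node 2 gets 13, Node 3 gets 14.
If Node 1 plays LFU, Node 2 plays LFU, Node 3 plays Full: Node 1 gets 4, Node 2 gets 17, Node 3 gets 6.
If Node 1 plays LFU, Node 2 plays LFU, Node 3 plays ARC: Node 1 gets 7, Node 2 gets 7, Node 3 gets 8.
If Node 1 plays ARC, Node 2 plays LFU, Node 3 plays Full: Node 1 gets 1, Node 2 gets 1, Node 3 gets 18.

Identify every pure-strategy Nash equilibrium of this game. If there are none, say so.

There is no pure-strategy Nash equilibrium.

Node 1 against (LFU, LFU): payoffs 10, 14 → best response ARC.
Node 1 against (LFU, ARC): payoffs 7, 10 → best response ARC.
Node 1 against (LFU, Full): payoffs 4, 1 → best response LFU.
Node 1 against (ARC, LFU): payoffs 4, 6 → best response ARC.
Node 1 against (ARC, ARC): payoffs 1, 2 → best response ARC.
Node 1 against (ARC, Full): payoffs 12, 13 → best response ARC.
Node 2 against (LFU, LFU): payoffs 6, 10 → best response ARC.
Node 2 against (LFU, ARC): payoffs 7, 6 → best response LFU.
Node 2 against (LFU, Full): payoffs 17, 3 → best response LFU.
Node 2 against (ARC, LFU): payoffs 17, 13 → best response LFU.
Node 2 against (ARC, ARC): payoffs 12, 11 → best response LFU.
Node 2 against (ARC, Full): payoffs 1, 12 → best response ARC.
Node 3 against (LFU, LFU): payoffs 7, 8, 6 → best response ARC.
Node 3 against (LFU, ARC): payoffs 17, 14, 4 → best response LFU.
Node 3 against (ARC, LFU): payoffs 17, 8, 18 → best response Full.
Node 3 against (ARC, ARC): payoffs 14, 6, 5 → best response LFU.
No profile is a mutual best response for all players.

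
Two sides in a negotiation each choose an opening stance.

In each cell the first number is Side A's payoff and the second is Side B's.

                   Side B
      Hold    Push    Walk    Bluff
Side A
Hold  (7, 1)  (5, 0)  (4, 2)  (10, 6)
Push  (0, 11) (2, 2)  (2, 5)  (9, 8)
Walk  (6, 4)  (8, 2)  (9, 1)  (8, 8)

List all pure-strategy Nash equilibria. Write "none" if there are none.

Side A against Hold: payoffs 7, 0, 6 → best response Hold.
Side A against Push: payoffs 5, 2, 8 → best response Walk.
Side A against Walk: payoffs 4, 2, 9 → best response Walk.
Side A against Bluff: payoffs 10, 9, 8 → best response Hold.
Side B against Hold: payoffs 1, 0, 2, 6 → best response Bluff.
Side B against Push: payoffs 11, 2, 5, 8 → best response Hold.
Side B against Walk: payoffs 4, 2, 1, 8 → best response Bluff.
Mutual best responses: (Hold, Bluff).

The unique pure-strategy Nash equilibrium is (Hold, Bluff).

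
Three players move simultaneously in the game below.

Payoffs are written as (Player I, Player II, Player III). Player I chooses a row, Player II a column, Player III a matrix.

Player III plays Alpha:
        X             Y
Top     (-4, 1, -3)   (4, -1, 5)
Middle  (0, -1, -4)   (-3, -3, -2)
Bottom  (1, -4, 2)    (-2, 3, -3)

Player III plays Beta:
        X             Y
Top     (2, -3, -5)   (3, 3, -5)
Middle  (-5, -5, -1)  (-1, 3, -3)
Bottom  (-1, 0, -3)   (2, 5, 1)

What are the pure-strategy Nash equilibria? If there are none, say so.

There is no pure-strategy Nash equilibrium.

(Top, X, Alpha): Player I can switch to Middle (-4 → 0). Not NE.
(Top, X, Beta): Player II can switch to Y (-3 → 3). Not NE.
(Top, Y, Alpha): Player II can switch to X (-1 → 1). Not NE.
(Top, Y, Beta): Player III can switch to Alpha (-5 → 5). Not NE.
(Middle, X, Alpha): Player I can switch to Bottom (0 → 1). Not NE.
(Middle, X, Beta): Player I can switch to Top (-5 → 2). Not NE.
(Middle, Y, Alpha): Player I can switch to Top (-3 → 4). Not NE.
(Middle, Y, Beta): Player I can switch to Top (-1 → 3). Not NE.
(Bottom, X, Alpha): Player II can switch to Y (-4 → 3). Not NE.
(Bottom, X, Beta): Player I can switch to Top (-1 → 2). Not NE.
(Bottom, Y, Alpha): Player I can switch to Top (-2 → 4). Not NE.
(Bottom, Y, Beta): Player I can switch to Top (2 → 3). Not NE.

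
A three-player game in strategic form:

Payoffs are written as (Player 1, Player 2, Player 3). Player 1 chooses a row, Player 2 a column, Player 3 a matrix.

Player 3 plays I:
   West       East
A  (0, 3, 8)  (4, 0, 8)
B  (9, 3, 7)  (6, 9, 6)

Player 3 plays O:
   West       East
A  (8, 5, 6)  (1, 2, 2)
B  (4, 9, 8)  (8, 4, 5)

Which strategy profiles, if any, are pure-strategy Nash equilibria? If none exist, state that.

(B, East, I)

(A, West, I): Player 1 can switch to B (0 → 9). Not NE.
(A, West, O): Player 3 can switch to I (6 → 8). Not NE.
(A, East, I): Player 1 can switch to B (4 → 6). Not NE.
(A, East, O): Player 1 can switch to B (1 → 8). Not NE.
(B, West, I): Player 2 can switch to East (3 → 9). Not NE.
(B, West, O): Player 1 can switch to A (4 → 8). Not NE.
(B, East, I): Player 1 gets 6, best alternative 4; Player 2 gets 9, best alternative 3; Player 3 gets 6, best alternative 5. No profitable deviation — NE.
(The remaining 1 profile has a profitable deviation by the same check.)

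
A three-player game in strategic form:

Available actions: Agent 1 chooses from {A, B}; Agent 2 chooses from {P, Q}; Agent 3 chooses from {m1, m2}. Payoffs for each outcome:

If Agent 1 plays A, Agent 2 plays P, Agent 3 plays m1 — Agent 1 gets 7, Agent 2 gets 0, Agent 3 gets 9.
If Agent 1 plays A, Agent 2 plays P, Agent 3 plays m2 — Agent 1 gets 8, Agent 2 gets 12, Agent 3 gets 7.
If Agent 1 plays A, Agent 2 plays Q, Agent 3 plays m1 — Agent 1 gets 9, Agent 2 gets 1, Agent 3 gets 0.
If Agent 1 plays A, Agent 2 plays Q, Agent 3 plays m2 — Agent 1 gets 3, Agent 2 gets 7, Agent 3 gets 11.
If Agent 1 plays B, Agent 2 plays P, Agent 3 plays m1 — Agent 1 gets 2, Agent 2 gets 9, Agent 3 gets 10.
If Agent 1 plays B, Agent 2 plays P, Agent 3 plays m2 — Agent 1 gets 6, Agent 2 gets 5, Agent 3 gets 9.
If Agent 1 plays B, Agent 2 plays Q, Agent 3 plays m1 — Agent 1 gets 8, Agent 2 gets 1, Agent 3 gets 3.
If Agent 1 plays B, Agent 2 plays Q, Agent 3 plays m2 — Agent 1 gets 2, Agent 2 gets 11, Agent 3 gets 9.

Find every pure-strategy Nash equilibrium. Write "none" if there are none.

For each strategy profile, look for a profitable unilateral deviation.
(A, P, m1): Agent 2 can switch to Q (0 → 1). Not NE.
(A, P, m2): Agent 3 can switch to m1 (7 → 9). Not NE.
(A, Q, m1): Agent 3 can switch to m2 (0 → 11). Not NE.
(A, Q, m2): Agent 2 can switch to P (7 → 12). Not NE.
(B, P, m1): Agent 1 can switch to A (2 → 7). Not NE.
(B, P, m2): Agent 1 can switch to A (6 → 8). Not NE.
(B, Q, m1): Agent 1 can switch to A (8 → 9). Not NE.
(B, Q, m2): Agent 1 can switch to A (2 → 3). Not NE.

none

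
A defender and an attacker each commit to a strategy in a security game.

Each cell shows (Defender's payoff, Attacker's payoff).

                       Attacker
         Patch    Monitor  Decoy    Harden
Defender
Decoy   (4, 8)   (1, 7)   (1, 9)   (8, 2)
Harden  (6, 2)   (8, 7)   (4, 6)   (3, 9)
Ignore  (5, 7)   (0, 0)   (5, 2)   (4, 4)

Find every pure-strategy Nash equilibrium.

Check each profile: it is a Nash equilibrium iff no player can strictly gain by switching unilaterally.
(Decoy, Patch): Defender can switch to Harden (4 → 6). Not NE.
(Decoy, Monitor): Defender can switch to Harden (1 → 8). Not NE.
(Decoy, Decoy): Defender can switch to Harden (1 → 4). Not NE.
(Decoy, Harden): Attacker can switch to Patch (2 → 8). Not NE.
(Harden, Patch): Attacker can switch to Monitor (2 → 7). Not NE.
(Harden, Monitor): Attacker can switch to Harden (7 → 9). Not NE.
(Harden, Decoy): Defender can switch to Ignore (4 → 5). Not NE.
(Harden, Harden): Defender can switch to Decoy (3 → 8). Not NE.
(Ignore, Patch): Defender can switch to Harden (5 → 6). Not NE.
(Ignore, Monitor): Defender can switch to Decoy (0 → 1). Not NE.
(The remaining 2 profiles each have a profitable deviation by the same check.)

There is no pure-strategy Nash equilibrium.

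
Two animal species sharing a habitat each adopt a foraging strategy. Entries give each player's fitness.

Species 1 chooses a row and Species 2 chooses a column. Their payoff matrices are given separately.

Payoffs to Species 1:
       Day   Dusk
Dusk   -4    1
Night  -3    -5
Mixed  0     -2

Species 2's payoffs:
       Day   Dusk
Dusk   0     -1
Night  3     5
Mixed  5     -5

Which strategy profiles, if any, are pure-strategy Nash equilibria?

Pure NE: (Mixed, Day)

(Dusk, Day): Species 1 can switch to Night (-4 → -3). Not NE.
(Dusk, Dusk): Species 2 can switch to Day (-1 → 0). Not NE.
(Night, Day): Species 1 can switch to Mixed (-3 → 0). Not NE.
(Night, Dusk): Species 1 can switch to Dusk (-5 → 1). Not NE.
(Mixed, Day): Species 1 gets 0, best alternative -3; Species 2 gets 5, best alternative -5. No profitable deviation — NE.
(Mixed, Dusk): Species 1 can switch to Dusk (-2 → 1). Not NE.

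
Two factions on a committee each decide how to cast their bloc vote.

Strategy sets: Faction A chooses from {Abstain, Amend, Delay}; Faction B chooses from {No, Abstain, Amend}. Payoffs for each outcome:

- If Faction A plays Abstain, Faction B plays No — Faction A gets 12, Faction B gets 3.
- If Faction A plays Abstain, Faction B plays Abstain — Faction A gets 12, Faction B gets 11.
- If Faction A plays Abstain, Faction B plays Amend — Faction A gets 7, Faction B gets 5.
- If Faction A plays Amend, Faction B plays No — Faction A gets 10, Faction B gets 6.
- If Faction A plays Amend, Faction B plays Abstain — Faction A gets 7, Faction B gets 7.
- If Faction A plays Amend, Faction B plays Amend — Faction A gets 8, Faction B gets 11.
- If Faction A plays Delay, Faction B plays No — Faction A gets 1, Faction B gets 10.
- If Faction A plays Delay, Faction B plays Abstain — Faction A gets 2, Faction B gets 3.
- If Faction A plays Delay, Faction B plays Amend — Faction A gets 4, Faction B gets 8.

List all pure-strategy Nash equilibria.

Faction A against No: payoffs 12, 10, 1 → best response Abstain.
Faction A against Abstain: payoffs 12, 7, 2 → best response Abstain.
Faction A against Amend: payoffs 7, 8, 4 → best response Amend.
Faction B against Abstain: payoffs 3, 11, 5 → best response Abstain.
Faction B against Amend: payoffs 6, 7, 11 → best response Amend.
Faction B against Delay: payoffs 10, 3, 8 → best response No.
Mutual best responses: (Abstain, Abstain); (Amend, Amend).

The pure Nash equilibria are (Abstain, Abstain); (Amend, Amend).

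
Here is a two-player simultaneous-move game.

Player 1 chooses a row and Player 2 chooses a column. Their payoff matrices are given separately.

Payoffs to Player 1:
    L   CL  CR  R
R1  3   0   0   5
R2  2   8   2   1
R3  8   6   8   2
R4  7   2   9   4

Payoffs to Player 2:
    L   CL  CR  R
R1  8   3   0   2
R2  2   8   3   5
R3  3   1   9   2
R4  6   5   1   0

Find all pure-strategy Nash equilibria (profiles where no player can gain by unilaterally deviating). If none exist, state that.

(R1, L): Player 1 can switch to R3 (3 → 8). Not NE.
(R1, CL): Player 1 can switch to R2 (0 → 8). Not NE.
(R1, CR): Player 1 can switch to R2 (0 → 2). Not NE.
(R1, R): Player 2 can switch to L (2 → 8). Not NE.
(R2, L): Player 1 can switch to R1 (2 → 3). Not NE.
(R2, CL): Player 1 gets 8, best alternative 6; Player 2 gets 8, best alternative 5. No profitable deviation — NE.
(R2, CR): Player 1 can switch to R3 (2 → 8). Not NE.
(R2, R): Player 1 can switch to R1 (1 → 5). Not NE.
(R3, L): Player 2 can switch to CR (3 → 9). Not NE.
(R3, CL): Player 1 can switch to R2 (6 → 8). Not NE.
(R3, CR): Player 1 can switch to R4 (8 → 9). Not NE.
(The remaining 5 profiles each have a profitable deviation by the same check.)

The unique pure-strategy Nash equilibrium is (R2, CL).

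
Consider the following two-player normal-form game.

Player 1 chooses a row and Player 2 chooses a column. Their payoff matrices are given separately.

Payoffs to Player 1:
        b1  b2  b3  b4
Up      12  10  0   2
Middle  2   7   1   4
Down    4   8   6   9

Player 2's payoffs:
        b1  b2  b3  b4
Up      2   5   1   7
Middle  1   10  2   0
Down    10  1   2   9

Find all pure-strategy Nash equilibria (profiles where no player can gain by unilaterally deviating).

There is no pure-strategy Nash equilibrium.

Player 1 against b1: payoffs 12, 2, 4 → best response Up.
Player 1 against b2: payoffs 10, 7, 8 → best response Up.
Player 1 against b3: payoffs 0, 1, 6 → best response Down.
Player 1 against b4: payoffs 2, 4, 9 → best response Down.
Player 2 against Up: payoffs 2, 5, 1, 7 → best response b4.
Player 2 against Middle: payoffs 1, 10, 2, 0 → best response b2.
Player 2 against Down: payoffs 10, 1, 2, 9 → best response b1.
No profile is a mutual best response for all players.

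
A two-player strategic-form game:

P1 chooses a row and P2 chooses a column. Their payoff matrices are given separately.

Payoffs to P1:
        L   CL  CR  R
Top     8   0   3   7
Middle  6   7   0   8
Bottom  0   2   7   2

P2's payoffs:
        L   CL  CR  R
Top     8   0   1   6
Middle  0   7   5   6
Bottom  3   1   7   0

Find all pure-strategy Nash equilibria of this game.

(Top, L): P1 gets 8, best alternative 6; P2 gets 8, best alternative 6. No profitable deviation — NE.
(Top, CL): P1 can switch to Middle (0 → 7). Not NE.
(Top, CR): P1 can switch to Bottom (3 → 7). Not NE.
(Top, R): P1 can switch to Middle (7 → 8). Not NE.
(Middle, L): P1 can switch to Top (6 → 8). Not NE.
(Middle, CL): P1 gets 7, best alternative 2; P2 gets 7, best alternative 6. No profitable deviation — NE.
(Middle, CR): P1 can switch to Top (0 → 3). Not NE.
(Middle, R): P2 can switch to CL (6 → 7). Not NE.
(Bottom, L): P1 can switch to Top (0 → 8). Not NE.
(Bottom, CL): P1 can switch to Middle (2 → 7). Not NE.
(Bottom, CR): P1 gets 7, best alternative 3; P2 gets 7, best alternative 3. No profitable deviation — NE.
(The remaining 1 profile has a profitable deviation by the same check.)

Pure-strategy Nash equilibria: (Top, L); (Middle, CL); (Bottom, CR)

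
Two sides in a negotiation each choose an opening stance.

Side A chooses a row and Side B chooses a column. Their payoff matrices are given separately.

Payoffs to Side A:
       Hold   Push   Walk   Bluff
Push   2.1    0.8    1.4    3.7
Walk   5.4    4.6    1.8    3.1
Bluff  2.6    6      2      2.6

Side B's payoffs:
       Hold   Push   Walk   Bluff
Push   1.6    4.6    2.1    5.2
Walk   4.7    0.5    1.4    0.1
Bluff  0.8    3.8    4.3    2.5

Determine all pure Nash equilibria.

Check each profile: it is a Nash equilibrium iff no player can strictly gain by switching unilaterally.
(Push, Hold): Side A can switch to Walk (2.1 → 5.4). Not NE.
(Push, Push): Side A can switch to Walk (0.8 → 4.6). Not NE.
(Push, Walk): Side A can switch to Walk (1.4 → 1.8). Not NE.
(Push, Bluff): Side A gets 3.7, best alternative 3.1; Side B gets 5.2, best alternative 4.6. No profitable deviation — NE.
(Walk, Hold): Side A gets 5.4, best alternative 2.6; Side B gets 4.7, best alternative 1.4. No profitable deviation — NE.
(Walk, Push): Side A can switch to Bluff (4.6 → 6). Not NE.
(Walk, Walk): Side A can switch to Bluff (1.8 → 2). Not NE.
(Walk, Bluff): Side A can switch to Push (3.1 → 3.7). Not NE.
(Bluff, Walk): Side A gets 2, best alternative 1.8; Side B gets 4.3, best alternative 3.8. No profitable deviation — NE.
(The remaining 3 profiles each have a profitable deviation by the same check.)

Pure-strategy Nash equilibria: (Push, Bluff) and (Walk, Hold) and (Bluff, Walk)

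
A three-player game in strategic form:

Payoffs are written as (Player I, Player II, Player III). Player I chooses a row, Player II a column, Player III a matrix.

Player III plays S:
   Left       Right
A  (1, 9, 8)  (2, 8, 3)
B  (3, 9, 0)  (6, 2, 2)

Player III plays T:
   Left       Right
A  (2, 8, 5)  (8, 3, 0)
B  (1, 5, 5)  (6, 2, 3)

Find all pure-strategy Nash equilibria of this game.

For each strategy profile, look for a profitable unilateral deviation.
(A, Left, S): Player I can switch to B (1 → 3). Not NE.
(A, Left, T): Player III can switch to S (5 → 8). Not NE.
(A, Right, S): Player I can switch to B (2 → 6). Not NE.
(A, Right, T): Player II can switch to Left (3 → 8). Not NE.
(B, Left, S): Player III can switch to T (0 → 5). Not NE.
(B, Left, T): Player I can switch to A (1 → 2). Not NE.
(B, Right, S): Player II can switch to Left (2 → 9). Not NE.
(B, Right, T): Player I can switch to A (6 → 8). Not NE.

No pure-strategy Nash equilibrium.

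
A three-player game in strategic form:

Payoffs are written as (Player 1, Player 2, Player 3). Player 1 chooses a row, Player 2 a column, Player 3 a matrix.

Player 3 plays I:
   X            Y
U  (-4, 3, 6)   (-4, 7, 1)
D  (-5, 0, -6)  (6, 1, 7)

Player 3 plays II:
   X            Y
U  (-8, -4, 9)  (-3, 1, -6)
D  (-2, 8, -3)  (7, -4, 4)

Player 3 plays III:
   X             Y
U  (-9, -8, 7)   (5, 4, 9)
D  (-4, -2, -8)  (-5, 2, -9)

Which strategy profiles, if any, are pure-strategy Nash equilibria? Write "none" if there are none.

The pure Nash equilibria are (U, Y, III) and (D, X, II) and (D, Y, I).

Mark each player's best response to every combination of opponents' strategies; a profile where every player is best-responding is a pure Nash equilibrium.
Player 1 against (X, I): payoffs -4, -5 → best response U.
Player 1 against (X, II): payoffs -8, -2 → best response D.
Player 1 against (X, III): payoffs -9, -4 → best response D.
Player 1 against (Y, I): payoffs -4, 6 → best response D.
Player 1 against (Y, II): payoffs -3, 7 → best response D.
Player 1 against (Y, III): payoffs 5, -5 → best response U.
Player 2 against (U, I): payoffs 3, 7 → best response Y.
Player 2 against (U, II): payoffs -4, 1 → best response Y.
Player 2 against (U, III): payoffs -8, 4 → best response Y.
Player 2 against (D, I): payoffs 0, 1 → best response Y.
Player 2 against (D, II): payoffs 8, -4 → best response X.
Player 2 against (D, III): payoffs -2, 2 → best response Y.
Player 3 against (U, X): payoffs 6, 9, 7 → best response II.
Player 3 against (U, Y): payoffs 1, -6, 9 → best response III.
Player 3 against (D, X): payoffs -6, -3, -8 → best response II.
Player 3 against (D, Y): payoffs 7, 4, -9 → best response I.
Mutual best responses: (U, Y, III); (D, X, II); (D, Y, I).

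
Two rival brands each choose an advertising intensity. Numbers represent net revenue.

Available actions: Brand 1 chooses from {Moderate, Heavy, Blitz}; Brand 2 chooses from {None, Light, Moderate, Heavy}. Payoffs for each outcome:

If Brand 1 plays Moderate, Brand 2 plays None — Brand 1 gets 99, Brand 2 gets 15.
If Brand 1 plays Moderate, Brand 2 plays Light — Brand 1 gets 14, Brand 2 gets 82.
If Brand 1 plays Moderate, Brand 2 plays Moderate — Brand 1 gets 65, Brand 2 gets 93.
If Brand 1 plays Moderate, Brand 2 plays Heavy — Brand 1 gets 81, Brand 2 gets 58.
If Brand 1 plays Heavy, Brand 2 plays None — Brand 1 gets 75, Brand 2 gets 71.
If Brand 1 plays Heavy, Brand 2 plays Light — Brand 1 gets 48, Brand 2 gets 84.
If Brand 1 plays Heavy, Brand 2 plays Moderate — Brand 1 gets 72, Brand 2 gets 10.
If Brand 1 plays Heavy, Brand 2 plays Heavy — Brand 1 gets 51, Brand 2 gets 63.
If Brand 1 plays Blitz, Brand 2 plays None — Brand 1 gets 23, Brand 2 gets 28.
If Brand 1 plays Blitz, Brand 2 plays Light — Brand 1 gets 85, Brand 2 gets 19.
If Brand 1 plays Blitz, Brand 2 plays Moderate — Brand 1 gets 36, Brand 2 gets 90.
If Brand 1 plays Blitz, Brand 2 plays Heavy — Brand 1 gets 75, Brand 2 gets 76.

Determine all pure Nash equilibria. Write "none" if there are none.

none

For each player, find the best response to each opponent profile; mutual best responses are the pure NE.
Brand 1 against None: payoffs 99, 75, 23 → best response Moderate.
Brand 1 against Light: payoffs 14, 48, 85 → best response Blitz.
Brand 1 against Moderate: payoffs 65, 72, 36 → best response Heavy.
Brand 1 against Heavy: payoffs 81, 51, 75 → best response Moderate.
Brand 2 against Moderate: payoffs 15, 82, 93, 58 → best response Moderate.
Brand 2 against Heavy: payoffs 71, 84, 10, 63 → best response Light.
Brand 2 against Blitz: payoffs 28, 19, 90, 76 → best response Moderate.
No profile is a mutual best response for all players.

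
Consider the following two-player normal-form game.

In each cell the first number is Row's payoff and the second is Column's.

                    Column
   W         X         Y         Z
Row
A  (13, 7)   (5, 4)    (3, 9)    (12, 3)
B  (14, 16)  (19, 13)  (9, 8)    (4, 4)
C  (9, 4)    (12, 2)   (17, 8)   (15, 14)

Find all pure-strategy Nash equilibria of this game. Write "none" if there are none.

The pure Nash equilibria are (B, W) and (C, Z).

For each player, find the best response to each opponent profile; mutual best responses are the pure NE.
Row against W: payoffs 13, 14, 9 → best response B.
Row against X: payoffs 5, 19, 12 → best response B.
Row against Y: payoffs 3, 9, 17 → best response C.
Row against Z: payoffs 12, 4, 15 → best response C.
Column against A: payoffs 7, 4, 9, 3 → best response Y.
Column against B: payoffs 16, 13, 8, 4 → best response W.
Column against C: payoffs 4, 2, 8, 14 → best response Z.
Mutual best responses: (B, W); (C, Z).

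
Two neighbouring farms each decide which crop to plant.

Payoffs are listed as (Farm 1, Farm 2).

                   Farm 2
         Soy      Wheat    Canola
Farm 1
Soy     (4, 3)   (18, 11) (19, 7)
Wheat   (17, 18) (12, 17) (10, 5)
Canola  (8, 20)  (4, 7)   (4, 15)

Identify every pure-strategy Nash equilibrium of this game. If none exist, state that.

Pure-strategy Nash equilibria: (Soy, Wheat); (Wheat, Soy)

Farm 1 against Soy: payoffs 4, 17, 8 → best response Wheat.
Farm 1 against Wheat: payoffs 18, 12, 4 → best response Soy.
Farm 1 against Canola: payoffs 19, 10, 4 → best response Soy.
Farm 2 against Soy: payoffs 3, 11, 7 → best response Wheat.
Farm 2 against Wheat: payoffs 18, 17, 5 → best response Soy.
Farm 2 against Canola: payoffs 20, 7, 15 → best response Soy.
Mutual best responses: (Soy, Wheat); (Wheat, Soy).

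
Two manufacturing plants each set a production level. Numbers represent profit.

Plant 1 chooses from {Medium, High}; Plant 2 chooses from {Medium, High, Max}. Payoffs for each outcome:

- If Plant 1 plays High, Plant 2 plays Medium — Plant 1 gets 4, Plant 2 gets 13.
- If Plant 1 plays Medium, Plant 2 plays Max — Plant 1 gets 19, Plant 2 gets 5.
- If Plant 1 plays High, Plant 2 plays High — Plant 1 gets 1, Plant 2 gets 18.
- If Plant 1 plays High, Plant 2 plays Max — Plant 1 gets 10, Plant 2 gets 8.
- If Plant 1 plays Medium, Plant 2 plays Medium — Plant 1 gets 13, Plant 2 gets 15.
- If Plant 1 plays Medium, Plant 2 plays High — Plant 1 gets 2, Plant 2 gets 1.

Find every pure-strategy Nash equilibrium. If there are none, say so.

Pure NE: (Medium, Medium)

Plant 1 against Medium: payoffs 13, 4 → best response Medium.
Plant 1 against High: payoffs 2, 1 → best response Medium.
Plant 1 against Max: payoffs 19, 10 → best response Medium.
Plant 2 against Medium: payoffs 15, 1, 5 → best response Medium.
Plant 2 against High: payoffs 13, 18, 8 → best response High.
Mutual best responses: (Medium, Medium).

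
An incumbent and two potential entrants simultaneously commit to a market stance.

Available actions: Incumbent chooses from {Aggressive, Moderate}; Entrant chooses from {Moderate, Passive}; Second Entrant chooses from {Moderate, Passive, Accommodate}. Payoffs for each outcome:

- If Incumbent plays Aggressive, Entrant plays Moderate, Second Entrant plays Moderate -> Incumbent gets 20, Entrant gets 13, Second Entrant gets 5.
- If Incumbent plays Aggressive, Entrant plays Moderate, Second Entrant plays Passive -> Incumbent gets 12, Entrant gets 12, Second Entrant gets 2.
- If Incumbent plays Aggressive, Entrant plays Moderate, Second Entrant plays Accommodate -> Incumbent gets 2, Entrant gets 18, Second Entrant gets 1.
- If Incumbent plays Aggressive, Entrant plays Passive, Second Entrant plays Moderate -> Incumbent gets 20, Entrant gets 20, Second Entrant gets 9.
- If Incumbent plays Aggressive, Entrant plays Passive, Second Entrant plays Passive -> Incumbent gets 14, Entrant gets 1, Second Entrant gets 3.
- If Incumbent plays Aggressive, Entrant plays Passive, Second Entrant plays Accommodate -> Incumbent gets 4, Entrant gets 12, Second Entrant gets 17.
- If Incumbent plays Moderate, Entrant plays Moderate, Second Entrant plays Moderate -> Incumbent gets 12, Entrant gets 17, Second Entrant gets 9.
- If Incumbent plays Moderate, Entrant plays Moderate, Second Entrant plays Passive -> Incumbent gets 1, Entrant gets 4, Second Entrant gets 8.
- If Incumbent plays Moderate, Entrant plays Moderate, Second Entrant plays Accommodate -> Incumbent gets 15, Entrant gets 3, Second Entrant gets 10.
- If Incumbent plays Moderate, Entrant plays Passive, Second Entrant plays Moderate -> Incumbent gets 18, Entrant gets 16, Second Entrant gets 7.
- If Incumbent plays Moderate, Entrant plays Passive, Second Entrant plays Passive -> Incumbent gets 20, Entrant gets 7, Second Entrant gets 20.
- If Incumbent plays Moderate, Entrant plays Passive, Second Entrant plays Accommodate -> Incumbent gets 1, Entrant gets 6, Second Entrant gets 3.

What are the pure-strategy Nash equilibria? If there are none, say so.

(Aggressive, Moderate, Moderate): Entrant can switch to Passive (13 → 20). Not NE.
(Aggressive, Moderate, Passive): Second Entrant can switch to Moderate (2 → 5). Not NE.
(Aggressive, Moderate, Accommodate): Incumbent can switch to Moderate (2 → 15). Not NE.
(Aggressive, Passive, Moderate): Second Entrant can switch to Accommodate (9 → 17). Not NE.
(Aggressive, Passive, Passive): Incumbent can switch to Moderate (14 → 20). Not NE.
(Aggressive, Passive, Accommodate): Entrant can switch to Moderate (12 → 18). Not NE.
(Moderate, Moderate, Moderate): Incumbent can switch to Aggressive (12 → 20). Not NE.
(Moderate, Moderate, Passive): Incumbent can switch to Aggressive (1 → 12). Not NE.
(Moderate, Moderate, Accommodate): Entrant can switch to Passive (3 → 6). Not NE.
(Moderate, Passive, Moderate): Incumbent can switch to Aggressive (18 → 20). Not NE.
(Moderate, Passive, Passive): Incumbent gets 20, best alternative 14; Entrant gets 7, best alternative 4; Second Entrant gets 20, best alternative 7. No profitable deviation — NE.
(Moderate, Passive, Accommodate): Incumbent can switch to Aggressive (1 → 4). Not NE.

The unique pure-strategy Nash equilibrium is (Moderate, Passive, Passive).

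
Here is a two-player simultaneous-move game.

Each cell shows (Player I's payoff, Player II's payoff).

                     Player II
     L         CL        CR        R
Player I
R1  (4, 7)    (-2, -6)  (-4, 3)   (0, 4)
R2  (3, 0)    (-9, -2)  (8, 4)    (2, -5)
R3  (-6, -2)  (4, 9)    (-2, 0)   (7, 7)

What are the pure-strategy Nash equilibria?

For each strategy profile, look for a profitable unilateral deviation.
(R1, L): Player I gets 4, best alternative 3; Player II gets 7, best alternative 4. No profitable deviation — NE.
(R1, CL): Player I can switch to R3 (-2 → 4). Not NE.
(R1, CR): Player I can switch to R2 (-4 → 8). Not NE.
(R1, R): Player I can switch to R2 (0 → 2). Not NE.
(R2, L): Player I can switch to R1 (3 → 4). Not NE.
(R2, CL): Player I can switch to R1 (-9 → -2). Not NE.
(R2, CR): Player I gets 8, best alternative -2; Player II gets 4, best alternative 0. No profitable deviation — NE.
(R2, R): Player I can switch to R3 (2 → 7). Not NE.
(R3, L): Player I can switch to R1 (-6 → 4). Not NE.
(R3, CL): Player I gets 4, best alternative -2; Player II gets 9, best alternative 7. No profitable deviation — NE.
(R3, CR): Player I can switch to R2 (-2 → 8). Not NE.
(R3, R): Player II can switch to CL (7 → 9). Not NE.

The pure Nash equilibria are (R1, L), (R2, CR), (R3, CL).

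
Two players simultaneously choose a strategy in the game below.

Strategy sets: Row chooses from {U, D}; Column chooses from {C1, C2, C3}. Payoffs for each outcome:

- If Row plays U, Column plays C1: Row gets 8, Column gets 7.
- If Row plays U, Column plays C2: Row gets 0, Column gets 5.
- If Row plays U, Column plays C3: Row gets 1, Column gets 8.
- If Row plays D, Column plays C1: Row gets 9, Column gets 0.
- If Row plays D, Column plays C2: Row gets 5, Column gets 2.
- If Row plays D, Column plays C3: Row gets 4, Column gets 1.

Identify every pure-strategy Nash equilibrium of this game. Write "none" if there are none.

Mark each player's best response to every combination of opponents' strategies; a profile where every player is best-responding is a pure Nash equilibrium.
Row against C1: payoffs 8, 9 → best response D.
Row against C2: payoffs 0, 5 → best response D.
Row against C3: payoffs 1, 4 → best response D.
Column against U: payoffs 7, 5, 8 → best response C3.
Column against D: payoffs 0, 2, 1 → best response C2.
Mutual best responses: (D, C2).

The unique pure-strategy Nash equilibrium is (D, C2).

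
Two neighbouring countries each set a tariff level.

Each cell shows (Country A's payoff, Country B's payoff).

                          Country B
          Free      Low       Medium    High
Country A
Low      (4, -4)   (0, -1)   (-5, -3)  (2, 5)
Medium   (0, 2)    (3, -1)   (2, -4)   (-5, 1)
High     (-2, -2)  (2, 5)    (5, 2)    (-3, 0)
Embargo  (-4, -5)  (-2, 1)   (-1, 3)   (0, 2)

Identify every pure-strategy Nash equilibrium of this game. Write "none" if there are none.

(Low, High)

For each strategy profile, look for a profitable unilateral deviation.
(Low, Free): Country B can switch to Low (-4 → -1). Not NE.
(Low, Low): Country A can switch to Medium (0 → 3). Not NE.
(Low, Medium): Country A can switch to Medium (-5 → 2). Not NE.
(Low, High): Country A gets 2, best alternative 0; Country B gets 5, best alternative -1. No profitable deviation — NE.
(Medium, Free): Country A can switch to Low (0 → 4). Not NE.
(Medium, Low): Country B can switch to Free (-1 → 2). Not NE.
(Medium, Medium): Country A can switch to High (2 → 5). Not NE.
(Medium, High): Country A can switch to Low (-5 → 2). Not NE.
(High, Free): Country A can switch to Low (-2 → 4). Not NE.
(The remaining 7 profiles each have a profitable deviation by the same check.)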